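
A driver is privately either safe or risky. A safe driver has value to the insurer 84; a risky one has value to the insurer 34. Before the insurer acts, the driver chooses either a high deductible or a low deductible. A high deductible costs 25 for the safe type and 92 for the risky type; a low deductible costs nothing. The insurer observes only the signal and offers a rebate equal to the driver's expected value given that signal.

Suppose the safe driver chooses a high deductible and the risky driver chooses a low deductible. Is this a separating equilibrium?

Yes

If types separate, high deductible earns payment 84 and low deductible earns 34.
Safe: high deductible gives 84 − 25 = 59; low deductible gives 34 − 0 = 34. No deviation. ✓
Risky: low deductible gives 34 − 0 = 34; high deductible gives 84 − 92 = -8. No deviation. ✓
Both incentive constraints hold.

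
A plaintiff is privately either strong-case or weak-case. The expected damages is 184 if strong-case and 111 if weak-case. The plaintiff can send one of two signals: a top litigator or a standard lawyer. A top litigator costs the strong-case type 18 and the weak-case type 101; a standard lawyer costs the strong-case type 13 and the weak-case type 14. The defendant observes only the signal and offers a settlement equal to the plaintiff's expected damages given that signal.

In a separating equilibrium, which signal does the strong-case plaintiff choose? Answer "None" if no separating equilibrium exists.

top litigator

Try strong-case → top litigator, weak-case → standard lawyer:
  If types separate, top litigator earns payment 184 and standard lawyer earns 111.
  Strong-case: top litigator gives 184 − 18 = 166; standard lawyer gives 111 − 13 = 98. No deviation. ✓
  Weak-case: standard lawyer gives 111 − 14 = 97; top litigator gives 184 − 101 = 83. No deviation. ✓
Both hold — the strong-case type sends top litigator.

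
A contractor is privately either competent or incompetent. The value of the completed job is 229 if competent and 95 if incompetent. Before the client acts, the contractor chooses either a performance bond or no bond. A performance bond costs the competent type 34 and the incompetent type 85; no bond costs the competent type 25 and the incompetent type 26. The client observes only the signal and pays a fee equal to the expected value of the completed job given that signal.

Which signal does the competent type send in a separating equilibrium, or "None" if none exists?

Try competent → bond, incompetent → no bond:
  If types separate, bond earns payment 229 and no bond earns 95.
  Competent: bond gives 229 − 34 = 195; no bond gives 95 − 25 = 70. No deviation. ✓
  Incompetent: no bond gives 95 − 26 = 69; bond gives 229 − 85 = 144. Would deviate. ✗
Try competent → no bond, incompetent → bond:
  If types separate, no bond earns payment 229 and bond earns 95.
  Competent: no bond gives 229 − 25 = 204; bond gives 95 − 34 = 61. No deviation. ✓
  Incompetent: bond gives 95 − 85 = 10; no bond gives 229 − 26 = 203. Would deviate. ✗
Neither assignment is incentive-compatible.

None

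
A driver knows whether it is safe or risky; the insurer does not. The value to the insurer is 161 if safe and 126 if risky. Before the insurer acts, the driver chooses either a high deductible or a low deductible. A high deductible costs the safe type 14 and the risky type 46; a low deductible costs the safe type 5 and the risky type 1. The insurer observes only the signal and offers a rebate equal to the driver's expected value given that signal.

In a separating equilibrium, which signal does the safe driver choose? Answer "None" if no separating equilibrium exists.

Try safe → high deductible, risky → low deductible:
  If types separate, high deductible earns payment 161 and low deductible earns 126.
  Safe: high deductible gives 161 − 14 = 147; low deductible gives 126 − 5 = 121. No deviation. ✓
  Risky: low deductible gives 126 − 1 = 125; high deductible gives 161 − 46 = 115. No deviation. ✓
Both hold — the safe type sends high deductible.

high deductible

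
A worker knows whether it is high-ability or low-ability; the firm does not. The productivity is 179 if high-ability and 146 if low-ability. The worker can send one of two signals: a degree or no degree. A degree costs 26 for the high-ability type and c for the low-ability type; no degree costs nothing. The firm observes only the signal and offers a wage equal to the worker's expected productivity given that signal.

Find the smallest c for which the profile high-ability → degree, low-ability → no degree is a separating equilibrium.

Under separation: degree → high-ability (pays 179); no degree → low-ability (pays 146).
High-ability: 179 − 26 = 153 ≥ 146 − 0 = 146. Holds regardless of c. ✓
Low-ability: 146 − 0 ≥ 179 − c, so c ≥ 179 − 146 = 33.

33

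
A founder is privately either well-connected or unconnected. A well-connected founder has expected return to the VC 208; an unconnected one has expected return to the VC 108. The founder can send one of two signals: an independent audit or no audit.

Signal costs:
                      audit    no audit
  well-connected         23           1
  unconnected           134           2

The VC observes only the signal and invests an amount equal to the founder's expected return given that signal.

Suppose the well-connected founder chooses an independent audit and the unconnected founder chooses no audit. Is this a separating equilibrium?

If types separate, audit earns payment 208 and no audit earns 108.
Well-connected: audit gives 208 − 23 = 185; no audit gives 108 − 1 = 107. No deviation. ✓
Unconnected: no audit gives 108 − 2 = 106; audit gives 208 − 134 = 74. No deviation. ✓
Both incentive constraints hold.

Yes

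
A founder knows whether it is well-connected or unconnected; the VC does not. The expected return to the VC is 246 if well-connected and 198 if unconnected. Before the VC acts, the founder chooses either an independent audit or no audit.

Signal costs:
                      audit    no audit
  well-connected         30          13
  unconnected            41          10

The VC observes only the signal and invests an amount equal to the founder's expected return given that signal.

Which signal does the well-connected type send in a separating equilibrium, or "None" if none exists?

None

Try well-connected → audit, unconnected → no audit:
  Under separation the VC infers type exactly: audit → well-connected (pays 246), no audit → unconnected (pays 198).
  Well-connected: audit gives 246 − 30 = 216; no audit gives 198 − 13 = 185. No deviation. ✓
  Unconnected: no audit gives 198 − 10 = 188; audit gives 246 − 41 = 205. Would deviate. ✗
Try well-connected → no audit, unconnected → audit:
  Under separation the VC infers type exactly: no audit → well-connected (pays 246), audit → unconnected (pays 198).
  Well-connected: no audit gives 246 − 13 = 233; audit gives 198 − 30 = 168. No deviation. ✓
  Unconnected: audit gives 198 − 41 = 157; no audit gives 246 − 10 = 236. Would deviate. ✗
Neither assignment is incentive-compatible.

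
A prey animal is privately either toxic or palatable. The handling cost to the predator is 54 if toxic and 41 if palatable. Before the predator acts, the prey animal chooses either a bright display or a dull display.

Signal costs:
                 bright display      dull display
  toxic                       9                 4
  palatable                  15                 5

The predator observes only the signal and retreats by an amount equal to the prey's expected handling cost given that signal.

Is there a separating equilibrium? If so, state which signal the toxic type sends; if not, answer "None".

Try toxic → bright display, palatable → dull display:
  If types separate, bright display earns payment 54 and dull display earns 41.
  Toxic: bright display gives 54 − 9 = 45; dull display gives 41 − 4 = 37. No deviation. ✓
  Palatable: dull display gives 41 − 5 = 36; bright display gives 54 − 15 = 39. Would deviate. ✗
Try toxic → dull display, palatable → bright display:
  If types separate, dull display earns payment 54 and bright display earns 41.
  Toxic: dull display gives 54 − 4 = 50; bright display gives 41 − 9 = 32. No deviation. ✓
  Palatable: bright display gives 41 − 15 = 26; dull display gives 54 − 5 = 49. Would deviate. ✗
Neither assignment is incentive-compatible.

None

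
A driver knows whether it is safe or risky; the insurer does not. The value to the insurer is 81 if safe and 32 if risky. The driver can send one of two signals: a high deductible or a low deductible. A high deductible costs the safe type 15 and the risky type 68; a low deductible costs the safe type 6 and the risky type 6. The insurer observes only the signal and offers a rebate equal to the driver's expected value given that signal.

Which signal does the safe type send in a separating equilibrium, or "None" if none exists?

high deductible

Try safe → high deductible, risky → low deductible:
  Under separation the insurer infers type exactly: high deductible → safe (pays 81), low deductible → risky (pays 32).
  Safe: high deductible gives 81 − 15 = 66; low deductible gives 32 − 6 = 26. No deviation. ✓
  Risky: low deductible gives 32 − 6 = 26; high deductible gives 81 − 68 = 13. No deviation. ✓
Both hold — the safe type sends high deductible.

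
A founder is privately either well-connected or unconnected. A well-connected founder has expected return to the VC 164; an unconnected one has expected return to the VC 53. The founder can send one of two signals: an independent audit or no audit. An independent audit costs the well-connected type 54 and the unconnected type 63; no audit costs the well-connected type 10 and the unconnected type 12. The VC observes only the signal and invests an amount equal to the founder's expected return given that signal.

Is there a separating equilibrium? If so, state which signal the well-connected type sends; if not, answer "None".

Try well-connected → audit, unconnected → no audit:
  Under separation the VC infers type exactly: audit → well-connected (pays 164), no audit → unconnected (pays 53).
  Well-connected: audit gives 164 − 54 = 110; no audit gives 53 − 10 = 43. No deviation. ✓
  Unconnected: no audit gives 53 − 12 = 41; audit gives 164 − 63 = 101. Would deviate. ✗
Try well-connected → no audit, unconnected → audit:
  Under separation the VC infers type exactly: no audit → well-connected (pays 164), audit → unconnected (pays 53).
  Well-connected: no audit gives 164 − 10 = 154; audit gives 53 − 54 = -1. No deviation. ✓
  Unconnected: audit gives 53 − 63 = -10; no audit gives 164 − 12 = 152. Would deviate. ✗
Neither assignment is incentive-compatible.

None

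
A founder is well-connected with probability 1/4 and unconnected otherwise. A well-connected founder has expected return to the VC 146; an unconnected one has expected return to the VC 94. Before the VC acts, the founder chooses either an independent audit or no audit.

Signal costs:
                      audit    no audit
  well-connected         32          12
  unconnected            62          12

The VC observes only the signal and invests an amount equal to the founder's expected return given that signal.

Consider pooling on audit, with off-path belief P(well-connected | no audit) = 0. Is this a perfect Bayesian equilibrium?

No

At the pooled signal (audit) the VC holds the prior 1/4 and pays 1/4·146 + 3/4·94 = 107. Off-path (no audit) belief 0 gives 0·146 + 1·94 = 94.
Well-connected: audit gives 107 − 32 = 75; no audit gives 94 − 12 = 82. Deviates. ✗
Unconnected: audit gives 107 − 62 = 45; no audit gives 94 − 12 = 82. Deviates. ✗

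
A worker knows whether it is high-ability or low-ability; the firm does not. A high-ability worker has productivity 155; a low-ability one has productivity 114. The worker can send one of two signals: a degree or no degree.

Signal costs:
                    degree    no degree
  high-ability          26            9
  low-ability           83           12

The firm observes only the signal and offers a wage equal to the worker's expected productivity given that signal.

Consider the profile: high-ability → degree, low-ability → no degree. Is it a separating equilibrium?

Yes

Under separation the firm infers type exactly: degree → high-ability (pays 155), no degree → low-ability (pays 114).
High-ability: degree gives 155 − 26 = 129; no degree gives 114 − 9 = 105. No deviation. ✓
Low-ability: no degree gives 114 − 12 = 102; degree gives 155 − 83 = 72. No deviation. ✓
Both incentive constraints hold.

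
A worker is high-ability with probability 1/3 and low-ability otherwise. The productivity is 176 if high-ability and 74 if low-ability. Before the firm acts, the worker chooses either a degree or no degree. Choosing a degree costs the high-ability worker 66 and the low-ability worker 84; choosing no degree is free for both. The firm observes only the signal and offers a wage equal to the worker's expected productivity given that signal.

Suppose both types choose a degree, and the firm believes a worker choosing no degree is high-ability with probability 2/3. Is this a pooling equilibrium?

At the pooled signal (degree) the firm holds the prior 1/3 and pays 1/3·176 + 2/3·74 = 108. Off-path (no degree) belief 2/3 gives 2/3·176 + 1/3·74 = 142.
High-ability: degree gives 108 − 66 = 42; no degree gives 142 − 0 = 142. Deviates. ✗
Low-ability: degree gives 108 − 84 = 24; no degree gives 142 − 0 = 142. Deviates. ✗

No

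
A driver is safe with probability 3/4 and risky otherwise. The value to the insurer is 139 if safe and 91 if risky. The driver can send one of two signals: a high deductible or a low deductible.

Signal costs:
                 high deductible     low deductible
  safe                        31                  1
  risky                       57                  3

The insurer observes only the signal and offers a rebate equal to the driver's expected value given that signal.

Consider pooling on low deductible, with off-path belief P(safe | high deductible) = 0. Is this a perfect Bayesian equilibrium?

Yes

On the equilibrium path (low deductible) the insurer holds the prior 3/4 and pays 3/4·139 + 1/4·91 = 127. Off-path (high deductible) belief 0 gives 0·139 + 1·91 = 91.
Safe: low deductible gives 127 − 1 = 126; high deductible gives 91 − 31 = 60. Stays. ✓
Risky: low deductible gives 127 − 3 = 124; high deductible gives 91 − 57 = 34. Stays. ✓
Beliefs are Bayes-consistent on-path and both types best-respond.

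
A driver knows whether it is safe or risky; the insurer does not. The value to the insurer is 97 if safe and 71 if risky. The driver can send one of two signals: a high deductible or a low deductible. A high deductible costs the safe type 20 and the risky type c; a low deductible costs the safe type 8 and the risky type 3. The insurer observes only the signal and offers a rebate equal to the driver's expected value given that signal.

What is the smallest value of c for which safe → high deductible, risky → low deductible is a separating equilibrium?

Under separation: high deductible → safe (pays 97); low deductible → risky (pays 71).
Safe: 97 − 20 = 77 ≥ 71 − 8 = 63. Holds regardless of c. ✓
Risky: 71 − 3 ≥ 97 − c, so c ≥ 97 − 68 = 29.

29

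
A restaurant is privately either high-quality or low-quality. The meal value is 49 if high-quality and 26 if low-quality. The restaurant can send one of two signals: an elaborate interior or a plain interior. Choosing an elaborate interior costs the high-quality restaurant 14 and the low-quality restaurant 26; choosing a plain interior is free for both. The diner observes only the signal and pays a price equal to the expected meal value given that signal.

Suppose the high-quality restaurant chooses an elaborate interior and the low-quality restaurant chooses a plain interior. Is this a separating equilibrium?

Yes

If types separate, elaborate interior earns payment 49 and plain interior earns 26.
High-quality: elaborate interior gives 49 − 14 = 35; plain interior gives 26 − 0 = 26. No deviation. ✓
Low-quality: plain interior gives 26 − 0 = 26; elaborate interior gives 49 − 26 = 23. No deviation. ✓
Both incentive constraints hold.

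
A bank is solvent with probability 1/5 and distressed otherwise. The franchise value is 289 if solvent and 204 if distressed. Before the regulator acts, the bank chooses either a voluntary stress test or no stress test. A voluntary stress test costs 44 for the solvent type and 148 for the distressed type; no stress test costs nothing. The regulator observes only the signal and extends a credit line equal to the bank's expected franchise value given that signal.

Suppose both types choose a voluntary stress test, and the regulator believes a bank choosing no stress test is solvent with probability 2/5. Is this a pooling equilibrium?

On the equilibrium path (stress test) the regulator holds the prior 1/5 and pays 1/5·289 + 4/5·204 = 221. Off-path (no stress test) belief 2/5 gives 2/5·289 + 3/5·204 = 238.
Solvent: stress test gives 221 − 44 = 177; no stress test gives 238 − 0 = 238. Deviates. ✗
Distressed: stress test gives 221 − 148 = 73; no stress test gives 238 − 0 = 238. Deviates. ✗

No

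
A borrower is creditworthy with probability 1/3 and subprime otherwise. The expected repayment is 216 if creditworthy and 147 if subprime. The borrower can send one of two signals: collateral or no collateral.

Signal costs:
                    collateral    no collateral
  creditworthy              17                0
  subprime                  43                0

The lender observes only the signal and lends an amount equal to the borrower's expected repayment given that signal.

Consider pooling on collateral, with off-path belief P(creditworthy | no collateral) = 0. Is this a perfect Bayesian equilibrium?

At the pooled signal (collateral) the lender holds the prior 1/3 and pays 1/3·216 + 2/3·147 = 170. Off-path (no collateral) belief 0 gives 0·216 + 1·147 = 147.
Creditworthy: collateral gives 170 − 17 = 153; no collateral gives 147 − 0 = 147. Stays. ✓
Subprime: collateral gives 170 − 43 = 127; no collateral gives 147 − 0 = 147. Deviates. ✗

No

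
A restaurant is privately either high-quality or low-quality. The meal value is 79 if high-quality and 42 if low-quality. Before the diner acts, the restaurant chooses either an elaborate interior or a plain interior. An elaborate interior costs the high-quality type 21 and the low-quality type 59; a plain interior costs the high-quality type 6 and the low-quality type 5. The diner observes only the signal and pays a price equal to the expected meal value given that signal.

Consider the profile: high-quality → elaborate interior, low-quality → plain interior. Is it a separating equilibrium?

If types separate, elaborate interior earns payment 79 and plain interior earns 42.
High-quality: elaborate interior gives 79 − 21 = 58; plain interior gives 42 − 6 = 36. No deviation. ✓
Low-quality: plain interior gives 42 − 5 = 37; elaborate interior gives 79 − 59 = 20. No deviation. ✓
Neither type gains from mimicking the other.

Yes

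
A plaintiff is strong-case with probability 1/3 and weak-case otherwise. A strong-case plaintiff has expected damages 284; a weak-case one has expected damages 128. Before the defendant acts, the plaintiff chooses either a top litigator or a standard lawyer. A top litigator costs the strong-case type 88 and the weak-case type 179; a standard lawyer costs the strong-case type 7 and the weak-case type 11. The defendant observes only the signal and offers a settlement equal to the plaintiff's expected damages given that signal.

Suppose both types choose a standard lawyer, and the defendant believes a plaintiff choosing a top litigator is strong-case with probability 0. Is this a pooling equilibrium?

Yes

On the equilibrium path (standard lawyer) the defendant holds the prior 1/3 and pays 1/3·284 + 2/3·128 = 180. Off-path (top litigator) belief 0 gives 0·284 + 1·128 = 128.
Strong-case: standard lawyer gives 180 − 7 = 173; top litigator gives 128 − 88 = 40. Stays. ✓
Weak-case: standard lawyer gives 180 − 11 = 169; top litigator gives 128 − 179 = -51. Stays. ✓
Beliefs are Bayes-consistent on-path and both types best-respond.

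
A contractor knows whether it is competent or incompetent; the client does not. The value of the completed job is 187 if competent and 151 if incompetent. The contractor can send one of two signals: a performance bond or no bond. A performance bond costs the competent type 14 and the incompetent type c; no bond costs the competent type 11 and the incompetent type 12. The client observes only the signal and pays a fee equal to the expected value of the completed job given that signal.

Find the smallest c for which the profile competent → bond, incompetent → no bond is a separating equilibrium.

48

Under separation: bond → competent (pays 187); no bond → incompetent (pays 151).
Competent: 187 − 14 = 173 ≥ 151 − 11 = 140. Holds regardless of c. ✓
Incompetent: 151 − 12 ≥ 187 − c, so c ≥ 187 − 139 = 48.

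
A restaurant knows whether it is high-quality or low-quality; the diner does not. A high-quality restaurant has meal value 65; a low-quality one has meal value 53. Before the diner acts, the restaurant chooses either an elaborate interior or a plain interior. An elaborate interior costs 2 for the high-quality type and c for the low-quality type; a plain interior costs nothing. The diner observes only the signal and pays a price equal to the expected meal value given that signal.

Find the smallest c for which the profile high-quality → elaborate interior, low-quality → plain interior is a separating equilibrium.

12

Under separation: elaborate interior → high-quality (pays 65); plain interior → low-quality (pays 53).
High-quality: 65 − 2 = 63 ≥ 53 − 0 = 53. Holds regardless of c. ✓
Low-quality: 53 − 0 ≥ 65 − c, so c ≥ 65 − 53 = 12.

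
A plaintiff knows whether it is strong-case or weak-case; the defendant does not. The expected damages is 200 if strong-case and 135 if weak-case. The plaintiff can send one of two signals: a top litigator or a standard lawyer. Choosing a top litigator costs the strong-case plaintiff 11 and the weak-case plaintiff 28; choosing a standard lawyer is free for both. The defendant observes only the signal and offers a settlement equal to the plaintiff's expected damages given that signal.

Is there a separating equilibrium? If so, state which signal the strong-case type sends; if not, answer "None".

None

Try strong-case → top litigator, weak-case → standard lawyer:
  If types separate, top litigator earns payment 200 and standard lawyer earns 135.
  Strong-case: top litigator gives 200 − 11 = 189; standard lawyer gives 135 − 0 = 135. No deviation. ✓
  Weak-case: standard lawyer gives 135 − 0 = 135; top litigator gives 200 − 28 = 172. Would deviate. ✗
Try strong-case → standard lawyer, weak-case → top litigator:
  If types separate, standard lawyer earns payment 200 and top litigator earns 135.
  Strong-case: standard lawyer gives 200 − 0 = 200; top litigator gives 135 − 11 = 124. No deviation. ✓
  Weak-case: top litigator gives 135 − 28 = 107; standard lawyer gives 200 − 0 = 200. Would deviate. ✗
Neither assignment is incentive-compatible.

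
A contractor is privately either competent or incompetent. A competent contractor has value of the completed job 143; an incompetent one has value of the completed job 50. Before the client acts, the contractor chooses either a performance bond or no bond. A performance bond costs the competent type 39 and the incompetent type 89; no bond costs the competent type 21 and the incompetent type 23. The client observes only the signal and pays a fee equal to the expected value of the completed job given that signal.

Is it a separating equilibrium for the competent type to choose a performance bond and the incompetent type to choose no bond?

No

If types separate, bond earns payment 143 and no bond earns 50.
Competent: bond gives 143 − 39 = 104; no bond gives 50 − 21 = 29. No deviation. ✓
Incompetent: no bond gives 50 − 23 = 27; bond gives 143 − 89 = 54. Would deviate. ✗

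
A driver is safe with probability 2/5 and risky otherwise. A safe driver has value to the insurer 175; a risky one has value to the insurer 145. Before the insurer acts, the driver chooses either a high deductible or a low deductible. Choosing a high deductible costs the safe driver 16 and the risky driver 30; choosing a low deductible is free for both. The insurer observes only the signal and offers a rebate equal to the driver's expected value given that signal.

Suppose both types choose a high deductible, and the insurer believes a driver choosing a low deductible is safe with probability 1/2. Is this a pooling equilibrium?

At the pooled signal (high deductible) the insurer holds the prior 2/5 and pays 2/5·175 + 3/5·145 = 157. Off-path (low deductible) belief 1/2 gives 1/2·175 + 1/2·145 = 160.
Safe: high deductible gives 157 − 16 = 141; low deductible gives 160 − 0 = 160. Deviates. ✗
Risky: high deductible gives 157 − 30 = 127; low deductible gives 160 − 0 = 160. Deviates. ✗

No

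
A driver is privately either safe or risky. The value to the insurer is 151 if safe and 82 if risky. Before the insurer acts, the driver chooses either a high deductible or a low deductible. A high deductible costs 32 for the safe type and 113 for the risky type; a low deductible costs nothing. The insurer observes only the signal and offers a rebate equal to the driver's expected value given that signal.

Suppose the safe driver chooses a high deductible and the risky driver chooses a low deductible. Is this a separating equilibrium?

If types separate, high deductible earns payment 151 and low deductible earns 82.
Safe: high deductible gives 151 − 32 = 119; low deductible gives 82 − 0 = 82. No deviation. ✓
Risky: low deductible gives 82 − 0 = 82; high deductible gives 151 − 113 = 38. No deviation. ✓
Both incentive constraints hold.

Yes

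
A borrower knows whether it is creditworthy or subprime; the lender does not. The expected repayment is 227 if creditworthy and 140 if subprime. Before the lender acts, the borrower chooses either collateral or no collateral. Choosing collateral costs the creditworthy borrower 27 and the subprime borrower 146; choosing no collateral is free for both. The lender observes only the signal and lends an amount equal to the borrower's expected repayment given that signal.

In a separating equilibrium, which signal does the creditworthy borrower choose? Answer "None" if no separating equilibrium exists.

collateral

Try creditworthy → collateral, subprime → no collateral:
  Under separation the lender infers type exactly: collateral → creditworthy (pays 227), no collateral → subprime (pays 140).
  Creditworthy: collateral gives 227 − 27 = 200; no collateral gives 140 − 0 = 140. No deviation. ✓
  Subprime: no collateral gives 140 − 0 = 140; collateral gives 227 − 146 = 81. No deviation. ✓
Both hold — the creditworthy type sends collateral.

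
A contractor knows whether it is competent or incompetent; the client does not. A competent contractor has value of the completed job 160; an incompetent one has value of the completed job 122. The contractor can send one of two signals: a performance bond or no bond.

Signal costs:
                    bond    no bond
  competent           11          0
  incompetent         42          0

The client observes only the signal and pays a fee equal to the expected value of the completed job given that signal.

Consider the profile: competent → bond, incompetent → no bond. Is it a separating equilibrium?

Under separation the client infers type exactly: bond → competent (pays 160), no bond → incompetent (pays 122).
Competent: bond gives 160 − 11 = 149; no bond gives 122 − 0 = 122. No deviation. ✓
Incompetent: no bond gives 122 − 0 = 122; bond gives 160 − 42 = 118. No deviation. ✓
Both incentive constraints hold.

Yes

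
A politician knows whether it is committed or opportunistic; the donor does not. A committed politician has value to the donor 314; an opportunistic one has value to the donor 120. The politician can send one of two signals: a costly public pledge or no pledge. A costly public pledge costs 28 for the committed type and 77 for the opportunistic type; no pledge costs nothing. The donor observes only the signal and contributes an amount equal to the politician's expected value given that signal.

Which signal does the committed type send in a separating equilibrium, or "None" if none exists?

Try committed → pledge, opportunistic → no pledge:
  Under separation the donor infers type exactly: pledge → committed (pays 314), no pledge → opportunistic (pays 120).
  Committed: pledge gives 314 − 28 = 286; no pledge gives 120 − 0 = 120. No deviation. ✓
  Opportunistic: no pledge gives 120 − 0 = 120; pledge gives 314 − 77 = 237. Would deviate. ✗
Try committed → no pledge, opportunistic → pledge:
  Under separation the donor infers type exactly: no pledge → committed (pays 314), pledge → opportunistic (pays 120).
  Committed: no pledge gives 314 − 0 = 314; pledge gives 120 − 28 = 92. No deviation. ✓
  Opportunistic: pledge gives 120 − 77 = 43; no pledge gives 314 − 0 = 314. Would deviate. ✗
Neither assignment is incentive-compatible.

None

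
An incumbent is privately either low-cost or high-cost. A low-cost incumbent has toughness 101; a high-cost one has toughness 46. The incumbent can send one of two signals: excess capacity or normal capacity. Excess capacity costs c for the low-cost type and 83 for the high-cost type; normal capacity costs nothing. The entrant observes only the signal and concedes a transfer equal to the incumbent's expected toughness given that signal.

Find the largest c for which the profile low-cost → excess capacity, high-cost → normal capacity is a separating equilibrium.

55

Under separation: excess capacity → low-cost (pays 101); normal capacity → high-cost (pays 46).
High-cost: 46 − 0 = 46 ≥ 101 − 83 = 18. Holds regardless of c. ✓
Low-cost: 101 − c ≥ 46 − 0, so c ≤ 101 − 46 = 55.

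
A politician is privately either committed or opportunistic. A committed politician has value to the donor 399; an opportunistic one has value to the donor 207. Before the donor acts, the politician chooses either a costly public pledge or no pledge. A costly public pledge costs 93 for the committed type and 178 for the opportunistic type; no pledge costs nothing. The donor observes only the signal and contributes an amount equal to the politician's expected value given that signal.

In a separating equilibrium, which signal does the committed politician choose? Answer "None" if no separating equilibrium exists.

None

Try committed → pledge, opportunistic → no pledge:
  If types separate, pledge earns payment 399 and no pledge earns 207.
  Committed: pledge gives 399 − 93 = 306; no pledge gives 207 − 0 = 207. No deviation. ✓
  Opportunistic: no pledge gives 207 − 0 = 207; pledge gives 399 − 178 = 221. Would deviate. ✗
Try committed → no pledge, opportunistic → pledge:
  If types separate, no pledge earns payment 399 and pledge earns 207.
  Committed: no pledge gives 399 − 0 = 399; pledge gives 207 − 93 = 114. No deviation. ✓
  Opportunistic: pledge gives 207 − 178 = 29; no pledge gives 399 − 0 = 399. Would deviate. ✗
Neither assignment is incentive-compatible.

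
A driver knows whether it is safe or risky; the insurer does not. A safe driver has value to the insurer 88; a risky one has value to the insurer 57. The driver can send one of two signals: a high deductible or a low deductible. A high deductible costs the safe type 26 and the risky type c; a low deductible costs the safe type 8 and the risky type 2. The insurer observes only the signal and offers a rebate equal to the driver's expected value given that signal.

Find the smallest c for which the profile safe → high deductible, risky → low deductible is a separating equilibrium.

Under separation: high deductible → safe (pays 88); low deductible → risky (pays 57).
Safe: 88 − 26 = 62 ≥ 57 − 8 = 49. Holds regardless of c. ✓
Risky: 57 − 2 ≥ 88 − c, so c ≥ 88 − 55 = 33.

33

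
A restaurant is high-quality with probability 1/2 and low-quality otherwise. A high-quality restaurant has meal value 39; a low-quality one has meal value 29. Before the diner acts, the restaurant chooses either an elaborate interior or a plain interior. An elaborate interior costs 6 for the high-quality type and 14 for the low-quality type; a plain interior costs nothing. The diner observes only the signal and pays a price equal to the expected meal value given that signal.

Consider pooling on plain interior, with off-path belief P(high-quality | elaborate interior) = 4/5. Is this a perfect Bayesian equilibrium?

At the pooled signal (plain interior) the diner holds the prior 1/2 and pays 1/2·39 + 1/2·29 = 34. Off-path (elaborate interior) belief 4/5 gives 4/5·39 + 1/5·29 = 37.
High-quality: plain interior gives 34 − 0 = 34; elaborate interior gives 37 − 6 = 31. Stays. ✓
Low-quality: plain interior gives 34 − 0 = 34; elaborate interior gives 37 − 14 = 23. Stays. ✓

Yes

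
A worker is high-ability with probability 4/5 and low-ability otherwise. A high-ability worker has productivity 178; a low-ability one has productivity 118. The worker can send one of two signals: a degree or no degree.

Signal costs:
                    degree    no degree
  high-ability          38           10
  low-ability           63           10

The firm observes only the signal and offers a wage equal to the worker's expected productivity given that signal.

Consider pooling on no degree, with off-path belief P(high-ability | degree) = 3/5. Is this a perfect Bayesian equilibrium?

Yes

At the pooled signal (no degree) the firm holds the prior 4/5 and pays 4/5·178 + 1/5·118 = 166. Off-path (degree) belief 3/5 gives 3/5·178 + 2/5·118 = 154.
High-ability: no degree gives 166 − 10 = 156; degree gives 154 − 38 = 116. Stays. ✓
Low-ability: no degree gives 166 − 10 = 156; degree gives 154 − 63 = 91. Stays. ✓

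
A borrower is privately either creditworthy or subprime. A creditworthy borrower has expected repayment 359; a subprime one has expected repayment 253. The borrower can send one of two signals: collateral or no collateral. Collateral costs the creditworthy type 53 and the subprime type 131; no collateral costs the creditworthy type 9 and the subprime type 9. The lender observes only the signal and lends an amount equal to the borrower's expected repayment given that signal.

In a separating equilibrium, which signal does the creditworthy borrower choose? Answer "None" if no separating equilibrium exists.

collateral

Try creditworthy → collateral, subprime → no collateral:
  Under separation the lender infers type exactly: collateral → creditworthy (pays 359), no collateral → subprime (pays 253).
  Creditworthy: collateral gives 359 − 53 = 306; no collateral gives 253 − 9 = 244. No deviation. ✓
  Subprime: no collateral gives 253 − 9 = 244; collateral gives 359 − 131 = 228. No deviation. ✓
Both hold — the creditworthy type sends collateral.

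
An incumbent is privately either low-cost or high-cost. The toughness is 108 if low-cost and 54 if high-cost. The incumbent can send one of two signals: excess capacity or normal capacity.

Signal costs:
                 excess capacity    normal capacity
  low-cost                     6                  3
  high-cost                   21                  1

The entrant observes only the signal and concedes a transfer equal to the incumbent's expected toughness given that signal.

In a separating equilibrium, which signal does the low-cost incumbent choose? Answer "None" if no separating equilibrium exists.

None

Try low-cost → excess capacity, high-cost → normal capacity:
  If types separate, excess capacity earns payment 108 and normal capacity earns 54.
  Low-cost: excess capacity gives 108 − 6 = 102; normal capacity gives 54 − 3 = 51. No deviation. ✓
  High-cost: normal capacity gives 54 − 1 = 53; excess capacity gives 108 − 21 = 87. Would deviate. ✗
Try low-cost → normal capacity, high-cost → excess capacity:
  If types separate, normal capacity earns payment 108 and excess capacity earns 54.
  Low-cost: normal capacity gives 108 − 3 = 105; excess capacity gives 54 − 6 = 48. No deviation. ✓
  High-cost: excess capacity gives 54 − 21 = 33; normal capacity gives 108 − 1 = 107. Would deviate. ✗
Neither assignment is incentive-compatible.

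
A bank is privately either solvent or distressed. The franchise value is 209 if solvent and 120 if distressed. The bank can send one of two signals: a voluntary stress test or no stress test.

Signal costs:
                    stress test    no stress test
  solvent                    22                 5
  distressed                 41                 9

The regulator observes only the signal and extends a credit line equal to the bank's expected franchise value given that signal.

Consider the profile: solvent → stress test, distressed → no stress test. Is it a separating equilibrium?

No

If types separate, stress test earns payment 209 and no stress test earns 120.
Solvent: stress test gives 209 − 22 = 187; no stress test gives 120 − 5 = 115. No deviation. ✓
Distressed: no stress test gives 120 − 9 = 111; stress test gives 209 − 41 = 168. Would deviate. ✗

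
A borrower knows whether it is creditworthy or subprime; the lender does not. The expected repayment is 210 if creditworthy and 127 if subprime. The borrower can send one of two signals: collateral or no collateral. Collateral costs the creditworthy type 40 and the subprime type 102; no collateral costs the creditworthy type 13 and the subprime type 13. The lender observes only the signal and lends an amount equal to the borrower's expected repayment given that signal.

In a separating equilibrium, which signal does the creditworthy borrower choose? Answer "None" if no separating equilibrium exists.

Try creditworthy → collateral, subprime → no collateral:
  Under separation the lender infers type exactly: collateral → creditworthy (pays 210), no collateral → subprime (pays 127).
  Creditworthy: collateral gives 210 − 40 = 170; no collateral gives 127 − 13 = 114. No deviation. ✓
  Subprime: no collateral gives 127 − 13 = 114; collateral gives 210 − 102 = 108. No deviation. ✓
Both hold — the creditworthy type sends collateral.

collateral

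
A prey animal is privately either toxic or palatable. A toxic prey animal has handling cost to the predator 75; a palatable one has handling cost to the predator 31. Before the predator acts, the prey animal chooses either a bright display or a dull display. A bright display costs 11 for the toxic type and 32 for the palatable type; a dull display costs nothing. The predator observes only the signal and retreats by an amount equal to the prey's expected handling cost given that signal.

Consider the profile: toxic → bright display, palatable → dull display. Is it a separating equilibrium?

Under separation the predator infers type exactly: bright display → toxic (pays 75), dull display → palatable (pays 31).
Toxic: bright display gives 75 − 11 = 64; dull display gives 31 − 0 = 31. No deviation. ✓
Palatable: dull display gives 31 − 0 = 31; bright display gives 75 − 32 = 43. Would deviate. ✗

No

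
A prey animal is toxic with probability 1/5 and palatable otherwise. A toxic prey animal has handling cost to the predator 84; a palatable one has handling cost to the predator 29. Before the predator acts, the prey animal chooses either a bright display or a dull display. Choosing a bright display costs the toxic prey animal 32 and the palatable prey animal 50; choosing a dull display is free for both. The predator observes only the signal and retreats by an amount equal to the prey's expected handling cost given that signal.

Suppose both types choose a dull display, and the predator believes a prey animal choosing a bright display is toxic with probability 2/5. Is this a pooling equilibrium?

Yes

At the pooled signal (dull display) the predator holds the prior 1/5 and pays 1/5·84 + 4/5·29 = 40. Off-path (bright display) belief 2/5 gives 2/5·84 + 3/5·29 = 51.
Toxic: dull display gives 40 − 0 = 40; bright display gives 51 − 32 = 19. Stays. ✓
Palatable: dull display gives 40 − 0 = 40; bright display gives 51 − 50 = 1. Stays. ✓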